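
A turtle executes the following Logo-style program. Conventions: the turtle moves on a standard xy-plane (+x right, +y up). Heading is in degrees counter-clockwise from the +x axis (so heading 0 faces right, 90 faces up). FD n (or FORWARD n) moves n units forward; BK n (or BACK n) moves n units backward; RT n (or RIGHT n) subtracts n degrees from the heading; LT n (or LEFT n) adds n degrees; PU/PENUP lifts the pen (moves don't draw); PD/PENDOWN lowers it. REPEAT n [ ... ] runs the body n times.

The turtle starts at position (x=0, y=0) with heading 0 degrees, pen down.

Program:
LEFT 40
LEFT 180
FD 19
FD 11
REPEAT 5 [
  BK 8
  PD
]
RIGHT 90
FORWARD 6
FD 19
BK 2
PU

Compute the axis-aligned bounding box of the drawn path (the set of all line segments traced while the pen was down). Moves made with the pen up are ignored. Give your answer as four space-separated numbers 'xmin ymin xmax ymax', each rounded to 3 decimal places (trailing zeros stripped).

Executing turtle program step by step:
Start: pos=(0,0), heading=0, pen down
LT 40: heading 0 -> 40
LT 180: heading 40 -> 220
FD 19: (0,0) -> (-14.555,-12.213) [heading=220, draw]
FD 11: (-14.555,-12.213) -> (-22.981,-19.284) [heading=220, draw]
REPEAT 5 [
  -- iteration 1/5 --
  BK 8: (-22.981,-19.284) -> (-16.853,-14.141) [heading=220, draw]
  PD: pen down
  -- iteration 2/5 --
  BK 8: (-16.853,-14.141) -> (-10.725,-8.999) [heading=220, draw]
  PD: pen down
  -- iteration 3/5 --
  BK 8: (-10.725,-8.999) -> (-4.596,-3.857) [heading=220, draw]
  PD: pen down
  -- iteration 4/5 --
  BK 8: (-4.596,-3.857) -> (1.532,1.286) [heading=220, draw]
  PD: pen down
  -- iteration 5/5 --
  BK 8: (1.532,1.286) -> (7.66,6.428) [heading=220, draw]
  PD: pen down
]
RT 90: heading 220 -> 130
FD 6: (7.66,6.428) -> (3.804,11.024) [heading=130, draw]
FD 19: (3.804,11.024) -> (-8.409,25.579) [heading=130, draw]
BK 2: (-8.409,25.579) -> (-7.124,24.047) [heading=130, draw]
PU: pen up
Final: pos=(-7.124,24.047), heading=130, 10 segment(s) drawn

Segment endpoints: x in {-22.981, -16.853, -14.555, -10.725, -8.409, -7.124, -4.596, 0, 1.532, 3.804, 7.66}, y in {-19.284, -14.141, -12.213, -8.999, -3.857, 0, 1.286, 6.428, 11.024, 24.047, 25.579}
xmin=-22.981, ymin=-19.284, xmax=7.66, ymax=25.579

Answer: -22.981 -19.284 7.66 25.579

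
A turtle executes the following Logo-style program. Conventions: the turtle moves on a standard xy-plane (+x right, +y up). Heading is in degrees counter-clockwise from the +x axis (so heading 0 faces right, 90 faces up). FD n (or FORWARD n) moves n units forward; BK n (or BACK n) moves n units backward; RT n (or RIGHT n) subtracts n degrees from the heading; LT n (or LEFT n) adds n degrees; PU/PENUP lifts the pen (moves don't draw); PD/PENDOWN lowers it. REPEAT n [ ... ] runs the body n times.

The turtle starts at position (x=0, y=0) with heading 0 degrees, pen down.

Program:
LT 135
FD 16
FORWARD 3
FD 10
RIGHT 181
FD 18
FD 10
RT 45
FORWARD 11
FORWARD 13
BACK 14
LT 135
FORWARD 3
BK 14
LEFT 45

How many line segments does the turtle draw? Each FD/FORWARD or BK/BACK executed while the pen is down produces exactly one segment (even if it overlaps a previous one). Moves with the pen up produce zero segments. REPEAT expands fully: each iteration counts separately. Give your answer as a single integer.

Answer: 10

Derivation:
Executing turtle program step by step:
Start: pos=(0,0), heading=0, pen down
LT 135: heading 0 -> 135
FD 16: (0,0) -> (-11.314,11.314) [heading=135, draw]
FD 3: (-11.314,11.314) -> (-13.435,13.435) [heading=135, draw]
FD 10: (-13.435,13.435) -> (-20.506,20.506) [heading=135, draw]
RT 181: heading 135 -> 314
FD 18: (-20.506,20.506) -> (-8.002,7.558) [heading=314, draw]
FD 10: (-8.002,7.558) -> (-1.056,0.365) [heading=314, draw]
RT 45: heading 314 -> 269
FD 11: (-1.056,0.365) -> (-1.248,-10.634) [heading=269, draw]
FD 13: (-1.248,-10.634) -> (-1.475,-23.632) [heading=269, draw]
BK 14: (-1.475,-23.632) -> (-1.23,-9.634) [heading=269, draw]
LT 135: heading 269 -> 44
FD 3: (-1.23,-9.634) -> (0.928,-7.55) [heading=44, draw]
BK 14: (0.928,-7.55) -> (-9.143,-17.275) [heading=44, draw]
LT 45: heading 44 -> 89
Final: pos=(-9.143,-17.275), heading=89, 10 segment(s) drawn
Segments drawn: 10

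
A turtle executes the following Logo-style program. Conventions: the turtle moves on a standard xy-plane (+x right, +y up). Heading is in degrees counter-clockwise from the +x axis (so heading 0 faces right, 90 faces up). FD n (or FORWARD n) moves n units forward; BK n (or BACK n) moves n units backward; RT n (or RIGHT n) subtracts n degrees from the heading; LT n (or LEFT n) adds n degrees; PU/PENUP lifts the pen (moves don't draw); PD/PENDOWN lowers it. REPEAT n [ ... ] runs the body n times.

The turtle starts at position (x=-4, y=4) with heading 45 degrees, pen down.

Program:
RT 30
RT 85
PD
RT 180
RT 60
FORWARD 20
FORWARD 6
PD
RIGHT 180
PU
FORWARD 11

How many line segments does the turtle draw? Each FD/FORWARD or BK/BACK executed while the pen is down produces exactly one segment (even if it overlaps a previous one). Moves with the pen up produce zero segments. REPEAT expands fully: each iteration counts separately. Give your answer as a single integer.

Answer: 2

Derivation:
Executing turtle program step by step:
Start: pos=(-4,4), heading=45, pen down
RT 30: heading 45 -> 15
RT 85: heading 15 -> 290
PD: pen down
RT 180: heading 290 -> 110
RT 60: heading 110 -> 50
FD 20: (-4,4) -> (8.856,19.321) [heading=50, draw]
FD 6: (8.856,19.321) -> (12.712,23.917) [heading=50, draw]
PD: pen down
RT 180: heading 50 -> 230
PU: pen up
FD 11: (12.712,23.917) -> (5.642,15.491) [heading=230, move]
Final: pos=(5.642,15.491), heading=230, 2 segment(s) drawn
Segments drawn: 2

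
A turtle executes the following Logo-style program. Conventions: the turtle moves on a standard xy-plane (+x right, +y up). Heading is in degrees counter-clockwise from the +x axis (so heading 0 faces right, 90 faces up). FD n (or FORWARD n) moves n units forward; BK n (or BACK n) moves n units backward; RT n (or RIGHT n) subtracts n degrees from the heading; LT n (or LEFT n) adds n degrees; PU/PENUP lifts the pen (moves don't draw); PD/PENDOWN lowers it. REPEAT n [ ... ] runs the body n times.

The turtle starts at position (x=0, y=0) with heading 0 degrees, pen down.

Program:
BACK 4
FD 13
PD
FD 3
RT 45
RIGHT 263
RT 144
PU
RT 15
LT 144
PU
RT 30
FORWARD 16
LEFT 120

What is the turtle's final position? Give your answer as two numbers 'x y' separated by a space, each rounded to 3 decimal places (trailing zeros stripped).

Executing turtle program step by step:
Start: pos=(0,0), heading=0, pen down
BK 4: (0,0) -> (-4,0) [heading=0, draw]
FD 13: (-4,0) -> (9,0) [heading=0, draw]
PD: pen down
FD 3: (9,0) -> (12,0) [heading=0, draw]
RT 45: heading 0 -> 315
RT 263: heading 315 -> 52
RT 144: heading 52 -> 268
PU: pen up
RT 15: heading 268 -> 253
LT 144: heading 253 -> 37
PU: pen up
RT 30: heading 37 -> 7
FD 16: (12,0) -> (27.881,1.95) [heading=7, move]
LT 120: heading 7 -> 127
Final: pos=(27.881,1.95), heading=127, 3 segment(s) drawn

Answer: 27.881 1.95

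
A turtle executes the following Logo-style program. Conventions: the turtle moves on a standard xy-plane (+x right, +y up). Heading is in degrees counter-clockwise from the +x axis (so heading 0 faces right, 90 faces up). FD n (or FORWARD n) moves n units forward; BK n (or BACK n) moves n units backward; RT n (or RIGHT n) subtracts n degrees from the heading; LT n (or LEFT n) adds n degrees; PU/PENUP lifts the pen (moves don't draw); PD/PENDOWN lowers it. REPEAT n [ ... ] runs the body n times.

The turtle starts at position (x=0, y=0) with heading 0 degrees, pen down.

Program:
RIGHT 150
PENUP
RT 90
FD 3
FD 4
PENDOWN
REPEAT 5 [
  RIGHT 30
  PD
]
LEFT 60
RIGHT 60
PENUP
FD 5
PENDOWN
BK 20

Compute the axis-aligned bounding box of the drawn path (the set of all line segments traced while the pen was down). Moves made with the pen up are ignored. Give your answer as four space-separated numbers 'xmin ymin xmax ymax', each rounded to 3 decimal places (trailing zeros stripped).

Executing turtle program step by step:
Start: pos=(0,0), heading=0, pen down
RT 150: heading 0 -> 210
PU: pen up
RT 90: heading 210 -> 120
FD 3: (0,0) -> (-1.5,2.598) [heading=120, move]
FD 4: (-1.5,2.598) -> (-3.5,6.062) [heading=120, move]
PD: pen down
REPEAT 5 [
  -- iteration 1/5 --
  RT 30: heading 120 -> 90
  PD: pen down
  -- iteration 2/5 --
  RT 30: heading 90 -> 60
  PD: pen down
  -- iteration 3/5 --
  RT 30: heading 60 -> 30
  PD: pen down
  -- iteration 4/5 --
  RT 30: heading 30 -> 0
  PD: pen down
  -- iteration 5/5 --
  RT 30: heading 0 -> 330
  PD: pen down
]
LT 60: heading 330 -> 30
RT 60: heading 30 -> 330
PU: pen up
FD 5: (-3.5,6.062) -> (0.83,3.562) [heading=330, move]
PD: pen down
BK 20: (0.83,3.562) -> (-16.49,13.562) [heading=330, draw]
Final: pos=(-16.49,13.562), heading=330, 1 segment(s) drawn

Segment endpoints: x in {-16.49, 0.83}, y in {3.562, 13.562}
xmin=-16.49, ymin=3.562, xmax=0.83, ymax=13.562

Answer: -16.49 3.562 0.83 13.562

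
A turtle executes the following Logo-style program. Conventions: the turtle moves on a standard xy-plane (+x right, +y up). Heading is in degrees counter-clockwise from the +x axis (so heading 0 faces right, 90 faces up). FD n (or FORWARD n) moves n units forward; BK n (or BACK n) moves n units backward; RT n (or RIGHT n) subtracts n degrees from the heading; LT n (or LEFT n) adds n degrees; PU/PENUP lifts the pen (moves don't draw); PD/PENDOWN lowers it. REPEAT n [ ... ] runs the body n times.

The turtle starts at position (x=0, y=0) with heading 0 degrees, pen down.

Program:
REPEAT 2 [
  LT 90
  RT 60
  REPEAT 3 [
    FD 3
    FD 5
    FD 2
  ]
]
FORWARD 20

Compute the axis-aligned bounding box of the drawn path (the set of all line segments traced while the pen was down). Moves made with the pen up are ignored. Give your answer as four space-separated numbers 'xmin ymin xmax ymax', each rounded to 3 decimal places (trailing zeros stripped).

Answer: 0 0 50.981 58.301

Derivation:
Executing turtle program step by step:
Start: pos=(0,0), heading=0, pen down
REPEAT 2 [
  -- iteration 1/2 --
  LT 90: heading 0 -> 90
  RT 60: heading 90 -> 30
  REPEAT 3 [
    -- iteration 1/3 --
    FD 3: (0,0) -> (2.598,1.5) [heading=30, draw]
    FD 5: (2.598,1.5) -> (6.928,4) [heading=30, draw]
    FD 2: (6.928,4) -> (8.66,5) [heading=30, draw]
    -- iteration 2/3 --
    FD 3: (8.66,5) -> (11.258,6.5) [heading=30, draw]
    FD 5: (11.258,6.5) -> (15.588,9) [heading=30, draw]
    FD 2: (15.588,9) -> (17.321,10) [heading=30, draw]
    -- iteration 3/3 --
    FD 3: (17.321,10) -> (19.919,11.5) [heading=30, draw]
    FD 5: (19.919,11.5) -> (24.249,14) [heading=30, draw]
    FD 2: (24.249,14) -> (25.981,15) [heading=30, draw]
  ]
  -- iteration 2/2 --
  LT 90: heading 30 -> 120
  RT 60: heading 120 -> 60
  REPEAT 3 [
    -- iteration 1/3 --
    FD 3: (25.981,15) -> (27.481,17.598) [heading=60, draw]
    FD 5: (27.481,17.598) -> (29.981,21.928) [heading=60, draw]
    FD 2: (29.981,21.928) -> (30.981,23.66) [heading=60, draw]
    -- iteration 2/3 --
    FD 3: (30.981,23.66) -> (32.481,26.258) [heading=60, draw]
    FD 5: (32.481,26.258) -> (34.981,30.588) [heading=60, draw]
    FD 2: (34.981,30.588) -> (35.981,32.321) [heading=60, draw]
    -- iteration 3/3 --
    FD 3: (35.981,32.321) -> (37.481,34.919) [heading=60, draw]
    FD 5: (37.481,34.919) -> (39.981,39.249) [heading=60, draw]
    FD 2: (39.981,39.249) -> (40.981,40.981) [heading=60, draw]
  ]
]
FD 20: (40.981,40.981) -> (50.981,58.301) [heading=60, draw]
Final: pos=(50.981,58.301), heading=60, 19 segment(s) drawn

Segment endpoints: x in {0, 2.598, 6.928, 8.66, 11.258, 15.588, 17.321, 19.919, 24.249, 25.981, 27.481, 29.981, 30.981, 32.481, 34.981, 35.981, 37.481, 39.981, 40.981, 50.981}, y in {0, 1.5, 4, 5, 6.5, 9, 10, 11.5, 14, 15, 17.598, 21.928, 23.66, 26.258, 30.588, 32.321, 34.919, 39.249, 40.981, 58.301}
xmin=0, ymin=0, xmax=50.981, ymax=58.301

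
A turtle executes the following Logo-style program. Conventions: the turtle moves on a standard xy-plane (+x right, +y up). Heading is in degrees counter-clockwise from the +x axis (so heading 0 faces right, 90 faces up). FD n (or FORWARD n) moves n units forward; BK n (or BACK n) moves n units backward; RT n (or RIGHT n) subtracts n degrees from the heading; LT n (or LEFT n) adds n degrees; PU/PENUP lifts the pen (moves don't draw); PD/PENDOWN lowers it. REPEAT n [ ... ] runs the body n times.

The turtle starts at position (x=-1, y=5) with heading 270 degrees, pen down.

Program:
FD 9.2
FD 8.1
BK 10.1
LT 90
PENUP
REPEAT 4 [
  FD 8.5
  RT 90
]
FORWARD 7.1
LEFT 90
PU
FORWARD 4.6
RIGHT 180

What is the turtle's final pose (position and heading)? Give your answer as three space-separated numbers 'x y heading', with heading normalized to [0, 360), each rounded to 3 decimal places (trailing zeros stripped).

Executing turtle program step by step:
Start: pos=(-1,5), heading=270, pen down
FD 9.2: (-1,5) -> (-1,-4.2) [heading=270, draw]
FD 8.1: (-1,-4.2) -> (-1,-12.3) [heading=270, draw]
BK 10.1: (-1,-12.3) -> (-1,-2.2) [heading=270, draw]
LT 90: heading 270 -> 0
PU: pen up
REPEAT 4 [
  -- iteration 1/4 --
  FD 8.5: (-1,-2.2) -> (7.5,-2.2) [heading=0, move]
  RT 90: heading 0 -> 270
  -- iteration 2/4 --
  FD 8.5: (7.5,-2.2) -> (7.5,-10.7) [heading=270, move]
  RT 90: heading 270 -> 180
  -- iteration 3/4 --
  FD 8.5: (7.5,-10.7) -> (-1,-10.7) [heading=180, move]
  RT 90: heading 180 -> 90
  -- iteration 4/4 --
  FD 8.5: (-1,-10.7) -> (-1,-2.2) [heading=90, move]
  RT 90: heading 90 -> 0
]
FD 7.1: (-1,-2.2) -> (6.1,-2.2) [heading=0, move]
LT 90: heading 0 -> 90
PU: pen up
FD 4.6: (6.1,-2.2) -> (6.1,2.4) [heading=90, move]
RT 180: heading 90 -> 270
Final: pos=(6.1,2.4), heading=270, 3 segment(s) drawn

Answer: 6.1 2.4 270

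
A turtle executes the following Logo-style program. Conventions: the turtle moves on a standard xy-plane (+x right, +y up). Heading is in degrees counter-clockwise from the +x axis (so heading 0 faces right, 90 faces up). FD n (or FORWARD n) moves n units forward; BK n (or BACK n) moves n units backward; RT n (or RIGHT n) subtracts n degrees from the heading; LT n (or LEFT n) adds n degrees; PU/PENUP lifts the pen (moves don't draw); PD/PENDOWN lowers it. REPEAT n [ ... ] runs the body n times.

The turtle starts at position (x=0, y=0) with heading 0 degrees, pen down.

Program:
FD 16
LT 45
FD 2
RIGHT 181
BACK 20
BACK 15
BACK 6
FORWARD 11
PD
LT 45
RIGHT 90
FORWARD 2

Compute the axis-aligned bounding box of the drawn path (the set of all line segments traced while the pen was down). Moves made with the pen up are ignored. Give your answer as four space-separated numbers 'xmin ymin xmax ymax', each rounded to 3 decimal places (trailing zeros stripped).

Executing turtle program step by step:
Start: pos=(0,0), heading=0, pen down
FD 16: (0,0) -> (16,0) [heading=0, draw]
LT 45: heading 0 -> 45
FD 2: (16,0) -> (17.414,1.414) [heading=45, draw]
RT 181: heading 45 -> 224
BK 20: (17.414,1.414) -> (31.801,15.307) [heading=224, draw]
BK 15: (31.801,15.307) -> (42.591,25.727) [heading=224, draw]
BK 6: (42.591,25.727) -> (46.907,29.895) [heading=224, draw]
FD 11: (46.907,29.895) -> (38.994,22.254) [heading=224, draw]
PD: pen down
LT 45: heading 224 -> 269
RT 90: heading 269 -> 179
FD 2: (38.994,22.254) -> (36.995,22.289) [heading=179, draw]
Final: pos=(36.995,22.289), heading=179, 7 segment(s) drawn

Segment endpoints: x in {0, 16, 17.414, 31.801, 36.995, 38.994, 42.591, 46.907}, y in {0, 1.414, 15.307, 22.254, 22.289, 25.727, 29.895}
xmin=0, ymin=0, xmax=46.907, ymax=29.895

Answer: 0 0 46.907 29.895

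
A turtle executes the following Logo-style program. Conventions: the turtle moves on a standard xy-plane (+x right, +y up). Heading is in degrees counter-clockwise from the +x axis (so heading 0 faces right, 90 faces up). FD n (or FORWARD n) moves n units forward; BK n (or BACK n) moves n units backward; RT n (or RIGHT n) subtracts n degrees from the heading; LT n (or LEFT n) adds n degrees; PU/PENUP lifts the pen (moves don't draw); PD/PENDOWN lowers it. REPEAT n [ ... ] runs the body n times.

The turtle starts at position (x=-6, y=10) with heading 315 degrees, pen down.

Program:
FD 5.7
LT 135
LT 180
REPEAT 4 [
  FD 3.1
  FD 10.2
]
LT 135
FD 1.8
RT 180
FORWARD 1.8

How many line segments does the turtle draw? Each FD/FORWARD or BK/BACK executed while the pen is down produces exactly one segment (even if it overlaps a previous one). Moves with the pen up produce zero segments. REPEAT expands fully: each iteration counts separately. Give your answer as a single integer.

Answer: 11

Derivation:
Executing turtle program step by step:
Start: pos=(-6,10), heading=315, pen down
FD 5.7: (-6,10) -> (-1.969,5.969) [heading=315, draw]
LT 135: heading 315 -> 90
LT 180: heading 90 -> 270
REPEAT 4 [
  -- iteration 1/4 --
  FD 3.1: (-1.969,5.969) -> (-1.969,2.869) [heading=270, draw]
  FD 10.2: (-1.969,2.869) -> (-1.969,-7.331) [heading=270, draw]
  -- iteration 2/4 --
  FD 3.1: (-1.969,-7.331) -> (-1.969,-10.431) [heading=270, draw]
  FD 10.2: (-1.969,-10.431) -> (-1.969,-20.631) [heading=270, draw]
  -- iteration 3/4 --
  FD 3.1: (-1.969,-20.631) -> (-1.969,-23.731) [heading=270, draw]
  FD 10.2: (-1.969,-23.731) -> (-1.969,-33.931) [heading=270, draw]
  -- iteration 4/4 --
  FD 3.1: (-1.969,-33.931) -> (-1.969,-37.031) [heading=270, draw]
  FD 10.2: (-1.969,-37.031) -> (-1.969,-47.231) [heading=270, draw]
]
LT 135: heading 270 -> 45
FD 1.8: (-1.969,-47.231) -> (-0.697,-45.958) [heading=45, draw]
RT 180: heading 45 -> 225
FD 1.8: (-0.697,-45.958) -> (-1.969,-47.231) [heading=225, draw]
Final: pos=(-1.969,-47.231), heading=225, 11 segment(s) drawn
Segments drawn: 11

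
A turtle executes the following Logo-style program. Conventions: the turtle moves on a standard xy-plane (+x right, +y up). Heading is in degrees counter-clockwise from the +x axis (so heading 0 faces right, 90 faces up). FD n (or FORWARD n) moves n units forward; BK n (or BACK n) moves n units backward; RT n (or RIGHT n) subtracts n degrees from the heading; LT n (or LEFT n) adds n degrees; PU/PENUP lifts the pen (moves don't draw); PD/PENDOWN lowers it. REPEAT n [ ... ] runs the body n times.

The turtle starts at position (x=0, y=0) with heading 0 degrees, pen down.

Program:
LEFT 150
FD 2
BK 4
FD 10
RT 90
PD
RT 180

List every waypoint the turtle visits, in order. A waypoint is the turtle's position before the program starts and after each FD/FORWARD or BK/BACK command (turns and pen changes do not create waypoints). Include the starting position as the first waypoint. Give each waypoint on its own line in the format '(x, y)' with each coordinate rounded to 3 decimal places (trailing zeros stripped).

Executing turtle program step by step:
Start: pos=(0,0), heading=0, pen down
LT 150: heading 0 -> 150
FD 2: (0,0) -> (-1.732,1) [heading=150, draw]
BK 4: (-1.732,1) -> (1.732,-1) [heading=150, draw]
FD 10: (1.732,-1) -> (-6.928,4) [heading=150, draw]
RT 90: heading 150 -> 60
PD: pen down
RT 180: heading 60 -> 240
Final: pos=(-6.928,4), heading=240, 3 segment(s) drawn
Waypoints (4 total):
(0, 0)
(-1.732, 1)
(1.732, -1)
(-6.928, 4)

Answer: (0, 0)
(-1.732, 1)
(1.732, -1)
(-6.928, 4)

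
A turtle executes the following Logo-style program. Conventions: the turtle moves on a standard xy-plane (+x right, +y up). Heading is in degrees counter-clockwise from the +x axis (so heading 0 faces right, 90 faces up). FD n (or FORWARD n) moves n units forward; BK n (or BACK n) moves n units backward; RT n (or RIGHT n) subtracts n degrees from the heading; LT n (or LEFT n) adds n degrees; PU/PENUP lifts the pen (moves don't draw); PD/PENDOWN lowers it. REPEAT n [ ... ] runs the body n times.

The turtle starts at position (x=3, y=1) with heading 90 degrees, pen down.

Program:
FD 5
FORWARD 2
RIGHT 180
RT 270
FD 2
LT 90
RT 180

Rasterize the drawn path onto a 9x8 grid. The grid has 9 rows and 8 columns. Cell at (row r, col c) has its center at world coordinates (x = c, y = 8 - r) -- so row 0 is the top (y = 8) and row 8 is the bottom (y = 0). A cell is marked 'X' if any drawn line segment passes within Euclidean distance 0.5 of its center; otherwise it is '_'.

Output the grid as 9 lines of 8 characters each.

Segment 0: (3,1) -> (3,6)
Segment 1: (3,6) -> (3,8)
Segment 2: (3,8) -> (5,8)

Answer: ___XXX__
___X____
___X____
___X____
___X____
___X____
___X____
___X____
________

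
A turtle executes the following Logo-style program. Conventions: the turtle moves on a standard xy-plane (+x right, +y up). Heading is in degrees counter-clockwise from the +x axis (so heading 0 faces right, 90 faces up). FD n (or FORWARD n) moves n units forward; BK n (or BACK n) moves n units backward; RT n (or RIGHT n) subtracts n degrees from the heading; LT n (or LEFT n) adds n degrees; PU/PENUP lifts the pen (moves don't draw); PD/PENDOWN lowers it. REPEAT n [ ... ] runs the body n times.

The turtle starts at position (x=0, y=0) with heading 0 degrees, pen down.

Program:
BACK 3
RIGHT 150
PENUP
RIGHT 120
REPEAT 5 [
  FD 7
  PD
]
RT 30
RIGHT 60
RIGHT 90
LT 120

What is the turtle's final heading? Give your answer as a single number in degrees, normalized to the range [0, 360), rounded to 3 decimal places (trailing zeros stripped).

Executing turtle program step by step:
Start: pos=(0,0), heading=0, pen down
BK 3: (0,0) -> (-3,0) [heading=0, draw]
RT 150: heading 0 -> 210
PU: pen up
RT 120: heading 210 -> 90
REPEAT 5 [
  -- iteration 1/5 --
  FD 7: (-3,0) -> (-3,7) [heading=90, move]
  PD: pen down
  -- iteration 2/5 --
  FD 7: (-3,7) -> (-3,14) [heading=90, draw]
  PD: pen down
  -- iteration 3/5 --
  FD 7: (-3,14) -> (-3,21) [heading=90, draw]
  PD: pen down
  -- iteration 4/5 --
  FD 7: (-3,21) -> (-3,28) [heading=90, draw]
  PD: pen down
  -- iteration 5/5 --
  FD 7: (-3,28) -> (-3,35) [heading=90, draw]
  PD: pen down
]
RT 30: heading 90 -> 60
RT 60: heading 60 -> 0
RT 90: heading 0 -> 270
LT 120: heading 270 -> 30
Final: pos=(-3,35), heading=30, 5 segment(s) drawn

Answer: 30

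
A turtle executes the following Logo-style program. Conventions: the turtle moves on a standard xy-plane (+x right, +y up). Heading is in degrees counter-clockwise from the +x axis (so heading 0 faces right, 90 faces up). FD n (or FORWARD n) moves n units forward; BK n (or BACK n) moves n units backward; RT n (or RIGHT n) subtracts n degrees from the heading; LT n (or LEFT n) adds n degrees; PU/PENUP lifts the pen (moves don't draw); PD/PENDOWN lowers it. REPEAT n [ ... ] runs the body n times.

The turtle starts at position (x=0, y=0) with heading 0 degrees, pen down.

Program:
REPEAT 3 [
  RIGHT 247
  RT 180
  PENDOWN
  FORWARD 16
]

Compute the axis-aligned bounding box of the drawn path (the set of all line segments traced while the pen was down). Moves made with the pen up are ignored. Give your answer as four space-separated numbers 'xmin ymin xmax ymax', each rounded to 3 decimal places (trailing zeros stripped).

Executing turtle program step by step:
Start: pos=(0,0), heading=0, pen down
REPEAT 3 [
  -- iteration 1/3 --
  RT 247: heading 0 -> 113
  RT 180: heading 113 -> 293
  PD: pen down
  FD 16: (0,0) -> (6.252,-14.728) [heading=293, draw]
  -- iteration 2/3 --
  RT 247: heading 293 -> 46
  RT 180: heading 46 -> 226
  PD: pen down
  FD 16: (6.252,-14.728) -> (-4.863,-26.238) [heading=226, draw]
  -- iteration 3/3 --
  RT 247: heading 226 -> 339
  RT 180: heading 339 -> 159
  PD: pen down
  FD 16: (-4.863,-26.238) -> (-19.8,-20.504) [heading=159, draw]
]
Final: pos=(-19.8,-20.504), heading=159, 3 segment(s) drawn

Segment endpoints: x in {-19.8, -4.863, 0, 6.252}, y in {-26.238, -20.504, -14.728, 0}
xmin=-19.8, ymin=-26.238, xmax=6.252, ymax=0

Answer: -19.8 -26.238 6.252 0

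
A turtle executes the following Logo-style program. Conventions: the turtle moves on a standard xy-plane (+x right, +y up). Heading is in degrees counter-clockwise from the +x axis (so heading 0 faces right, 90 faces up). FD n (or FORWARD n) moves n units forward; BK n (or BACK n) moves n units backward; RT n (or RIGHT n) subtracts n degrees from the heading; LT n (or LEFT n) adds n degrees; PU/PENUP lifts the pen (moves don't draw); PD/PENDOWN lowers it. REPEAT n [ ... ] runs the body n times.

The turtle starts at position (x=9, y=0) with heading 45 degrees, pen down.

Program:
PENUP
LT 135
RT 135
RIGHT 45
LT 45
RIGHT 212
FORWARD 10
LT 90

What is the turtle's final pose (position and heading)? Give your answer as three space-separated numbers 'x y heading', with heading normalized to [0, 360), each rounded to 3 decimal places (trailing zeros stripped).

Executing turtle program step by step:
Start: pos=(9,0), heading=45, pen down
PU: pen up
LT 135: heading 45 -> 180
RT 135: heading 180 -> 45
RT 45: heading 45 -> 0
LT 45: heading 0 -> 45
RT 212: heading 45 -> 193
FD 10: (9,0) -> (-0.744,-2.25) [heading=193, move]
LT 90: heading 193 -> 283
Final: pos=(-0.744,-2.25), heading=283, 0 segment(s) drawn

Answer: -0.744 -2.25 283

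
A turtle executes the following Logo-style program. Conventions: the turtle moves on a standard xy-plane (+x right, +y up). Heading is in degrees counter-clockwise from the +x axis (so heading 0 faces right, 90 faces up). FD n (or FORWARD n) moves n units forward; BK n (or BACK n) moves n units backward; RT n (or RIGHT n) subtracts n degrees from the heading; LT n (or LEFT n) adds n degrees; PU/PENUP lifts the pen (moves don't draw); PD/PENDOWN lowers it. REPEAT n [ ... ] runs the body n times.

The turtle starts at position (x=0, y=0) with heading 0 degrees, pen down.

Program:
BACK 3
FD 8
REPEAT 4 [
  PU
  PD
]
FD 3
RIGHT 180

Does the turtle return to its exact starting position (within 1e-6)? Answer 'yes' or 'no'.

Answer: no

Derivation:
Executing turtle program step by step:
Start: pos=(0,0), heading=0, pen down
BK 3: (0,0) -> (-3,0) [heading=0, draw]
FD 8: (-3,0) -> (5,0) [heading=0, draw]
REPEAT 4 [
  -- iteration 1/4 --
  PU: pen up
  PD: pen down
  -- iteration 2/4 --
  PU: pen up
  PD: pen down
  -- iteration 3/4 --
  PU: pen up
  PD: pen down
  -- iteration 4/4 --
  PU: pen up
  PD: pen down
]
FD 3: (5,0) -> (8,0) [heading=0, draw]
RT 180: heading 0 -> 180
Final: pos=(8,0), heading=180, 3 segment(s) drawn

Start position: (0, 0)
Final position: (8, 0)
Distance = 8; >= 1e-6 -> NOT closed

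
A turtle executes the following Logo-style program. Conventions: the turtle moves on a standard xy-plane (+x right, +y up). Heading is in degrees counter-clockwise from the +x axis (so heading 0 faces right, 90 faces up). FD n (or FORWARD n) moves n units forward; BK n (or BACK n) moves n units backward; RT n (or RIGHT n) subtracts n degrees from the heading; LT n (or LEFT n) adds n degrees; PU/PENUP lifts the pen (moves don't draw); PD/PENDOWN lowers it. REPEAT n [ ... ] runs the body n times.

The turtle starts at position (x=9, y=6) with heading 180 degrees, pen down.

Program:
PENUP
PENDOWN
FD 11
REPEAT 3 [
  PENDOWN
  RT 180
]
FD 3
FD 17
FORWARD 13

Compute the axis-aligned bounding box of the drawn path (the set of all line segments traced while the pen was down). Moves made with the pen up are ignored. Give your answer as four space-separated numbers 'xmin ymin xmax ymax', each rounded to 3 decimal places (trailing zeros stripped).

Executing turtle program step by step:
Start: pos=(9,6), heading=180, pen down
PU: pen up
PD: pen down
FD 11: (9,6) -> (-2,6) [heading=180, draw]
REPEAT 3 [
  -- iteration 1/3 --
  PD: pen down
  RT 180: heading 180 -> 0
  -- iteration 2/3 --
  PD: pen down
  RT 180: heading 0 -> 180
  -- iteration 3/3 --
  PD: pen down
  RT 180: heading 180 -> 0
]
FD 3: (-2,6) -> (1,6) [heading=0, draw]
FD 17: (1,6) -> (18,6) [heading=0, draw]
FD 13: (18,6) -> (31,6) [heading=0, draw]
Final: pos=(31,6), heading=0, 4 segment(s) drawn

Segment endpoints: x in {-2, 1, 9, 18, 31}, y in {6, 6, 6, 6, 6}
xmin=-2, ymin=6, xmax=31, ymax=6

Answer: -2 6 31 6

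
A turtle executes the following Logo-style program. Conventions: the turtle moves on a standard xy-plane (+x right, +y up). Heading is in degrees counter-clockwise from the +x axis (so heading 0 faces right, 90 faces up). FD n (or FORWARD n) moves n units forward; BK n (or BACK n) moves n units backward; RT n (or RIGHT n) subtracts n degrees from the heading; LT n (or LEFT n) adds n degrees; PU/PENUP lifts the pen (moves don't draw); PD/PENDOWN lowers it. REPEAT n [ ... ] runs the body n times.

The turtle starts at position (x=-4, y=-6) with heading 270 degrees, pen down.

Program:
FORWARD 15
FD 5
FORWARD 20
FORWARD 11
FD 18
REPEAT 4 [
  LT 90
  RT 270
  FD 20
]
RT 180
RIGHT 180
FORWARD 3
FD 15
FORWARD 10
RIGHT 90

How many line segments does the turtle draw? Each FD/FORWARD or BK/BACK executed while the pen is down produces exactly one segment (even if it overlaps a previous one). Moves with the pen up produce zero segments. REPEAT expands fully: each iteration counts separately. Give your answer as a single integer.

Executing turtle program step by step:
Start: pos=(-4,-6), heading=270, pen down
FD 15: (-4,-6) -> (-4,-21) [heading=270, draw]
FD 5: (-4,-21) -> (-4,-26) [heading=270, draw]
FD 20: (-4,-26) -> (-4,-46) [heading=270, draw]
FD 11: (-4,-46) -> (-4,-57) [heading=270, draw]
FD 18: (-4,-57) -> (-4,-75) [heading=270, draw]
REPEAT 4 [
  -- iteration 1/4 --
  LT 90: heading 270 -> 0
  RT 270: heading 0 -> 90
  FD 20: (-4,-75) -> (-4,-55) [heading=90, draw]
  -- iteration 2/4 --
  LT 90: heading 90 -> 180
  RT 270: heading 180 -> 270
  FD 20: (-4,-55) -> (-4,-75) [heading=270, draw]
  -- iteration 3/4 --
  LT 90: heading 270 -> 0
  RT 270: heading 0 -> 90
  FD 20: (-4,-75) -> (-4,-55) [heading=90, draw]
  -- iteration 4/4 --
  LT 90: heading 90 -> 180
  RT 270: heading 180 -> 270
  FD 20: (-4,-55) -> (-4,-75) [heading=270, draw]
]
RT 180: heading 270 -> 90
RT 180: heading 90 -> 270
FD 3: (-4,-75) -> (-4,-78) [heading=270, draw]
FD 15: (-4,-78) -> (-4,-93) [heading=270, draw]
FD 10: (-4,-93) -> (-4,-103) [heading=270, draw]
RT 90: heading 270 -> 180
Final: pos=(-4,-103), heading=180, 12 segment(s) drawn
Segments drawn: 12

Answer: 12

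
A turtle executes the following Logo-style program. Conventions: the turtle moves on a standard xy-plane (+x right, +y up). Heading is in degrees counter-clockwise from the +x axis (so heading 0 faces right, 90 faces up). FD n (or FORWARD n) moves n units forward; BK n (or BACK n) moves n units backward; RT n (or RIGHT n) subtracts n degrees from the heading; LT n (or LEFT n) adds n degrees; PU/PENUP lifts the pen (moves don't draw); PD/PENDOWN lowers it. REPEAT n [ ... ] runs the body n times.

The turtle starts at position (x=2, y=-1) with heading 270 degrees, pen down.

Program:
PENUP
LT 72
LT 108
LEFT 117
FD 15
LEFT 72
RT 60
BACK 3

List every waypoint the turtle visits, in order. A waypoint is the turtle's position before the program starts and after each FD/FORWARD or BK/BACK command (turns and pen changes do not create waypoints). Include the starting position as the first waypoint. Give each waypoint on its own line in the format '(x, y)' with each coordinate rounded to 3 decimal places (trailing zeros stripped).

Executing turtle program step by step:
Start: pos=(2,-1), heading=270, pen down
PU: pen up
LT 72: heading 270 -> 342
LT 108: heading 342 -> 90
LT 117: heading 90 -> 207
FD 15: (2,-1) -> (-11.365,-7.81) [heading=207, move]
LT 72: heading 207 -> 279
RT 60: heading 279 -> 219
BK 3: (-11.365,-7.81) -> (-9.034,-5.922) [heading=219, move]
Final: pos=(-9.034,-5.922), heading=219, 0 segment(s) drawn
Waypoints (3 total):
(2, -1)
(-11.365, -7.81)
(-9.034, -5.922)

Answer: (2, -1)
(-11.365, -7.81)
(-9.034, -5.922)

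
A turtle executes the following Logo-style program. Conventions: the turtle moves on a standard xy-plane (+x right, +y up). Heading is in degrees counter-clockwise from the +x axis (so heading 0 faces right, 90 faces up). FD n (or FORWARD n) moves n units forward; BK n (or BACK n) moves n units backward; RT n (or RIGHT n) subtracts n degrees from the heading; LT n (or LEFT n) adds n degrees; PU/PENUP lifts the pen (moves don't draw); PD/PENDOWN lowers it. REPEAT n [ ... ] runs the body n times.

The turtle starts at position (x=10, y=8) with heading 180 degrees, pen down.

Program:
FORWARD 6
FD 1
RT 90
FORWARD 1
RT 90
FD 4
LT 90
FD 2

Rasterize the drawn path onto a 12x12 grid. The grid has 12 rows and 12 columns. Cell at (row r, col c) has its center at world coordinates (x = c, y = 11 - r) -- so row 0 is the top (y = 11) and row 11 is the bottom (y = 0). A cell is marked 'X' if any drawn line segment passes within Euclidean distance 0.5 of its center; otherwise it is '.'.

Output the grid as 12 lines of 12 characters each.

Answer: .......X....
.......X....
...XXXXX....
...XXXXXXXX.
............
............
............
............
............
............
............
............

Derivation:
Segment 0: (10,8) -> (4,8)
Segment 1: (4,8) -> (3,8)
Segment 2: (3,8) -> (3,9)
Segment 3: (3,9) -> (7,9)
Segment 4: (7,9) -> (7,11)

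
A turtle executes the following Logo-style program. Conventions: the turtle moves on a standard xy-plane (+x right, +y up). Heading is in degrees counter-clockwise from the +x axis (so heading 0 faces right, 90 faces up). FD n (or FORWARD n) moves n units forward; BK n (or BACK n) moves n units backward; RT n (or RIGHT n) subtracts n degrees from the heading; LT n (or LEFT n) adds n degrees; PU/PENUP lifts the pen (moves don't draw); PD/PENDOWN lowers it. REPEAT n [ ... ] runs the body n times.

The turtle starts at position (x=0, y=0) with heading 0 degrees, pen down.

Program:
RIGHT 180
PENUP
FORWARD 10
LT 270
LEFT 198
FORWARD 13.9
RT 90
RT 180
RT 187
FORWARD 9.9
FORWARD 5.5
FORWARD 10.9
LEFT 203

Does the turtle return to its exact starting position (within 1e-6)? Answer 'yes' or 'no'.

Answer: no

Derivation:
Executing turtle program step by step:
Start: pos=(0,0), heading=0, pen down
RT 180: heading 0 -> 180
PU: pen up
FD 10: (0,0) -> (-10,0) [heading=180, move]
LT 270: heading 180 -> 90
LT 198: heading 90 -> 288
FD 13.9: (-10,0) -> (-5.705,-13.22) [heading=288, move]
RT 90: heading 288 -> 198
RT 180: heading 198 -> 18
RT 187: heading 18 -> 191
FD 9.9: (-5.705,-13.22) -> (-15.423,-15.109) [heading=191, move]
FD 5.5: (-15.423,-15.109) -> (-20.822,-16.158) [heading=191, move]
FD 10.9: (-20.822,-16.158) -> (-31.521,-18.238) [heading=191, move]
LT 203: heading 191 -> 34
Final: pos=(-31.521,-18.238), heading=34, 0 segment(s) drawn

Start position: (0, 0)
Final position: (-31.521, -18.238)
Distance = 36.417; >= 1e-6 -> NOT closed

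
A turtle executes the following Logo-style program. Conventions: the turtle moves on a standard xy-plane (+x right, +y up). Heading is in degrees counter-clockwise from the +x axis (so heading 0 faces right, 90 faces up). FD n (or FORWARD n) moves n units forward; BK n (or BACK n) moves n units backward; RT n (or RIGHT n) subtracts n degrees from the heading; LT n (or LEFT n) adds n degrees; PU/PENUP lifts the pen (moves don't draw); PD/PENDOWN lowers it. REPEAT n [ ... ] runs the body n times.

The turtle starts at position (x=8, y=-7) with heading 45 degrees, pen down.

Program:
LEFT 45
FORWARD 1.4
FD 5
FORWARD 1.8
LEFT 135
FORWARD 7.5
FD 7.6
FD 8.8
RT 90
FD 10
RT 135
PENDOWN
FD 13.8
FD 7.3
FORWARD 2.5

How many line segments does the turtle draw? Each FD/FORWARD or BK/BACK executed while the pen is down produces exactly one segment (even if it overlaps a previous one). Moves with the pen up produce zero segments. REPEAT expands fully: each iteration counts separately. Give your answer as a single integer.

Executing turtle program step by step:
Start: pos=(8,-7), heading=45, pen down
LT 45: heading 45 -> 90
FD 1.4: (8,-7) -> (8,-5.6) [heading=90, draw]
FD 5: (8,-5.6) -> (8,-0.6) [heading=90, draw]
FD 1.8: (8,-0.6) -> (8,1.2) [heading=90, draw]
LT 135: heading 90 -> 225
FD 7.5: (8,1.2) -> (2.697,-4.103) [heading=225, draw]
FD 7.6: (2.697,-4.103) -> (-2.677,-9.477) [heading=225, draw]
FD 8.8: (-2.677,-9.477) -> (-8.9,-15.7) [heading=225, draw]
RT 90: heading 225 -> 135
FD 10: (-8.9,-15.7) -> (-15.971,-8.629) [heading=135, draw]
RT 135: heading 135 -> 0
PD: pen down
FD 13.8: (-15.971,-8.629) -> (-2.171,-8.629) [heading=0, draw]
FD 7.3: (-2.171,-8.629) -> (5.129,-8.629) [heading=0, draw]
FD 2.5: (5.129,-8.629) -> (7.629,-8.629) [heading=0, draw]
Final: pos=(7.629,-8.629), heading=0, 10 segment(s) drawn
Segments drawn: 10

Answer: 10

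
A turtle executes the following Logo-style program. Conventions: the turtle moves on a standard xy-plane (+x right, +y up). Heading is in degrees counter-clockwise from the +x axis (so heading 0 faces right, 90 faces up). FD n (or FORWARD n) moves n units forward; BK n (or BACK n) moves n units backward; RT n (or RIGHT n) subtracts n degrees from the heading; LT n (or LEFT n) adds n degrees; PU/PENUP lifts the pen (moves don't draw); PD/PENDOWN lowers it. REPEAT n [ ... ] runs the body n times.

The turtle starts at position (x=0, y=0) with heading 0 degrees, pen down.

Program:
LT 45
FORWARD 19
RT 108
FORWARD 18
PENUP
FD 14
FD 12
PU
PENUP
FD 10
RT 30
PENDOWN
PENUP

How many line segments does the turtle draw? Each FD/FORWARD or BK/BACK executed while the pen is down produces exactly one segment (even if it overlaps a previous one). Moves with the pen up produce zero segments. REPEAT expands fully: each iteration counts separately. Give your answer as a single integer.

Executing turtle program step by step:
Start: pos=(0,0), heading=0, pen down
LT 45: heading 0 -> 45
FD 19: (0,0) -> (13.435,13.435) [heading=45, draw]
RT 108: heading 45 -> 297
FD 18: (13.435,13.435) -> (21.607,-2.603) [heading=297, draw]
PU: pen up
FD 14: (21.607,-2.603) -> (27.963,-15.077) [heading=297, move]
FD 12: (27.963,-15.077) -> (33.411,-25.769) [heading=297, move]
PU: pen up
PU: pen up
FD 10: (33.411,-25.769) -> (37.951,-34.679) [heading=297, move]
RT 30: heading 297 -> 267
PD: pen down
PU: pen up
Final: pos=(37.951,-34.679), heading=267, 2 segment(s) drawn
Segments drawn: 2

Answer: 2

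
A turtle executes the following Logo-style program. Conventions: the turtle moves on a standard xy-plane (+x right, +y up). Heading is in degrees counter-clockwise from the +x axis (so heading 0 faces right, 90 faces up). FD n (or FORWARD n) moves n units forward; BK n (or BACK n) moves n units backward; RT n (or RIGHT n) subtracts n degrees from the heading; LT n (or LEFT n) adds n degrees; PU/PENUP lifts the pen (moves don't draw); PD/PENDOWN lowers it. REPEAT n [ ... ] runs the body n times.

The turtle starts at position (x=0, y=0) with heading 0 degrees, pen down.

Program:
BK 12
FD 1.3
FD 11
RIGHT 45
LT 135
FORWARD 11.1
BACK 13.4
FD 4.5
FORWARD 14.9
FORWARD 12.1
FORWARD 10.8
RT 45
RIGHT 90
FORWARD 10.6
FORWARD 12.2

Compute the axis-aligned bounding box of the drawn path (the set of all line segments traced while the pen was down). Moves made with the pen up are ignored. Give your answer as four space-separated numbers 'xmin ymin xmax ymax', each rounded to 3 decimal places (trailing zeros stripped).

Executing turtle program step by step:
Start: pos=(0,0), heading=0, pen down
BK 12: (0,0) -> (-12,0) [heading=0, draw]
FD 1.3: (-12,0) -> (-10.7,0) [heading=0, draw]
FD 11: (-10.7,0) -> (0.3,0) [heading=0, draw]
RT 45: heading 0 -> 315
LT 135: heading 315 -> 90
FD 11.1: (0.3,0) -> (0.3,11.1) [heading=90, draw]
BK 13.4: (0.3,11.1) -> (0.3,-2.3) [heading=90, draw]
FD 4.5: (0.3,-2.3) -> (0.3,2.2) [heading=90, draw]
FD 14.9: (0.3,2.2) -> (0.3,17.1) [heading=90, draw]
FD 12.1: (0.3,17.1) -> (0.3,29.2) [heading=90, draw]
FD 10.8: (0.3,29.2) -> (0.3,40) [heading=90, draw]
RT 45: heading 90 -> 45
RT 90: heading 45 -> 315
FD 10.6: (0.3,40) -> (7.795,32.505) [heading=315, draw]
FD 12.2: (7.795,32.505) -> (16.422,23.878) [heading=315, draw]
Final: pos=(16.422,23.878), heading=315, 11 segment(s) drawn

Segment endpoints: x in {-12, -10.7, 0, 0.3, 0.3, 0.3, 0.3, 0.3, 0.3, 0.3, 7.795, 16.422}, y in {-2.3, 0, 2.2, 11.1, 17.1, 23.878, 29.2, 32.505, 40}
xmin=-12, ymin=-2.3, xmax=16.422, ymax=40

Answer: -12 -2.3 16.422 40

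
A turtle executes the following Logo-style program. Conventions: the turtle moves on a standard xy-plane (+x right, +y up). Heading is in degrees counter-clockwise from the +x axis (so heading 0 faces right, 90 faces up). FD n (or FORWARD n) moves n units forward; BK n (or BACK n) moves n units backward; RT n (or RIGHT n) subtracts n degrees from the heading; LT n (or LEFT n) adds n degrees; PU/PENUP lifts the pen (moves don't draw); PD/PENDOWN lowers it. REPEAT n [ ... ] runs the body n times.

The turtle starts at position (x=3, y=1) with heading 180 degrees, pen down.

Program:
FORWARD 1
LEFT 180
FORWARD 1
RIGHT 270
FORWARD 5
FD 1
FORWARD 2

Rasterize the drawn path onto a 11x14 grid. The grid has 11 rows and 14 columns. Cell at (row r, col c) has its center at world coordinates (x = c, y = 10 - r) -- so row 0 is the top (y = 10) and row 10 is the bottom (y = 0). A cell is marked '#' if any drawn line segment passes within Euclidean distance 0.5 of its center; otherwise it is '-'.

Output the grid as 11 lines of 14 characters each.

Answer: --------------
---#----------
---#----------
---#----------
---#----------
---#----------
---#----------
---#----------
---#----------
--##----------
--------------

Derivation:
Segment 0: (3,1) -> (2,1)
Segment 1: (2,1) -> (3,1)
Segment 2: (3,1) -> (3,6)
Segment 3: (3,6) -> (3,7)
Segment 4: (3,7) -> (3,9)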